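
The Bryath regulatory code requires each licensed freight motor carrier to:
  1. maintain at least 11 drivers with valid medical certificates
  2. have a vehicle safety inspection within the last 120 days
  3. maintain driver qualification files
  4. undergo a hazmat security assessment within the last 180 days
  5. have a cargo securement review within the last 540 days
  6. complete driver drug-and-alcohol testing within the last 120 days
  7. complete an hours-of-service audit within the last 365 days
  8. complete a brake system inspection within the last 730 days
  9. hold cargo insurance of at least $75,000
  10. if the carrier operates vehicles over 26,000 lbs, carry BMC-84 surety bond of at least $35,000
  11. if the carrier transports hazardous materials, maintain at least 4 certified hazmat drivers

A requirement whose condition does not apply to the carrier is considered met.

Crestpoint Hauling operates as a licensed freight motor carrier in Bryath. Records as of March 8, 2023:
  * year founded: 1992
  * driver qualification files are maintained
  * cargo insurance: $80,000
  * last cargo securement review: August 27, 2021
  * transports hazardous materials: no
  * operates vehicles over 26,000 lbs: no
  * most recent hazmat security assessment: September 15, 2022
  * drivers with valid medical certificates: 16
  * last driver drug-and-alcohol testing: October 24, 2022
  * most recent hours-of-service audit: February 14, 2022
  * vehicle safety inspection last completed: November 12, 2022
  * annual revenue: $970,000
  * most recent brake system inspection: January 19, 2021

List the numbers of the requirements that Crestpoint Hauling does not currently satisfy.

5, 6, 7, 8

1. drivers with valid medical certificates 16 ≥ 11 → met
2. vehicle safety inspection 116 days ago vs limit 120 → met
3. driver qualification files present → met
4. hazmat security assessment 174 days ago vs limit 180 → met
5. cargo securement review 558 days ago vs limit 540 → not met
6. driver drug-and-alcohol testing 135 days ago vs limit 120 → not met
7. hours-of-service audit 387 days ago vs limit 365 → not met
8. brake system inspection 778 days ago vs limit 730 → not met
9. cargo insurance $80,000 ≥ $75,000 → met
10. condition 'operates vehicles over 26,000 lbs' does not hold → requirement n/a → met
11. condition 'transports hazardous materials' does not hold → requirement n/a → met
Not met: 5, 6, 7, 8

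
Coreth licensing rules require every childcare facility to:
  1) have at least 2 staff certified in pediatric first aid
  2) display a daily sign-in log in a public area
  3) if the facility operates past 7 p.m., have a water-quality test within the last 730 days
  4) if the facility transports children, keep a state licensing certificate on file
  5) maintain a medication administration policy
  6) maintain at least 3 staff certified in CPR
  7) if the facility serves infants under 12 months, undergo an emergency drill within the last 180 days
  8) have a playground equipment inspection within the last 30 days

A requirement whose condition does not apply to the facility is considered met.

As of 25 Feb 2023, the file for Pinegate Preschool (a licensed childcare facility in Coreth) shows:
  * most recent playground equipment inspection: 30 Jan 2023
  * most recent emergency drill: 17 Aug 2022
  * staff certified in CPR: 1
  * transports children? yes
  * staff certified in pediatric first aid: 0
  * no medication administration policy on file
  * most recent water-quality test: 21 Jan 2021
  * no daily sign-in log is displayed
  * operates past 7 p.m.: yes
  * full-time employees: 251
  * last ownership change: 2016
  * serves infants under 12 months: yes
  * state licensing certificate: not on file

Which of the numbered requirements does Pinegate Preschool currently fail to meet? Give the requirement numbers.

1. staff certified in pediatric first aid 0 < 2 → not met
2. daily sign-in log absent → not met
3. condition 'operates past 7 p.m.' holds; water-quality test 765 days ago vs limit 730 → not met
4. condition 'transports children' holds; state licensing certificate absent → not met
5. medication administration policy absent → not met
6. staff certified in CPR 1 < 3 → not met
7. condition 'serves infants under 12 months' holds; emergency drill 192 days ago vs limit 180 → not met
8. playground equipment inspection 26 days ago vs limit 30 → met
Not met: 1, 2, 3, 4, 5, 6, 7

1, 2, 3, 4, 5, 6, 7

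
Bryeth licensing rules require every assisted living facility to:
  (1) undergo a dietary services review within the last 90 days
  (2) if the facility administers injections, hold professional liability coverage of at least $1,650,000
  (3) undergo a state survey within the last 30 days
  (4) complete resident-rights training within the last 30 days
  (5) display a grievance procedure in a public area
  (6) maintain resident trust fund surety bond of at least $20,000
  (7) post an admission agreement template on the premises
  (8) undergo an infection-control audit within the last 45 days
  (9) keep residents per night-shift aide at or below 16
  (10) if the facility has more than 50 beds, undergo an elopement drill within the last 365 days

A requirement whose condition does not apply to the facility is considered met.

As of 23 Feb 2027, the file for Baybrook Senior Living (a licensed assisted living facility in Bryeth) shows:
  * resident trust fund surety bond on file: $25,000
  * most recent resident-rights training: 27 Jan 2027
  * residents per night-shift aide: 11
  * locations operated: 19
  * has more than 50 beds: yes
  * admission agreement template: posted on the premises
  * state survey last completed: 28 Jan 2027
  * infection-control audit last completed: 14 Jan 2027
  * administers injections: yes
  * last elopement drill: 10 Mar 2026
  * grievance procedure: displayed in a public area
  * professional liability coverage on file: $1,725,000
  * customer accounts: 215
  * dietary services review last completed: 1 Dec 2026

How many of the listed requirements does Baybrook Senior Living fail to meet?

0

1. dietary services review 84 days ago vs limit 90 → met
2. condition 'administers injections' holds; professional liability coverage $1,725,000 ≥ $1,650,000 → met
3. state survey 26 days ago vs limit 30 → met
4. resident-rights training 27 days ago vs limit 30 → met
5. grievance procedure present → met
6. resident trust fund surety bond $25,000 ≥ $20,000 → met
7. admission agreement template present → met
8. infection-control audit 40 days ago vs limit 45 → met
9. residents per night-shift aide 11 ≤ 16 → met
10. condition 'has more than 50 beds' holds; elopement drill 350 days ago vs limit 365 → met
Not met: 0 of 10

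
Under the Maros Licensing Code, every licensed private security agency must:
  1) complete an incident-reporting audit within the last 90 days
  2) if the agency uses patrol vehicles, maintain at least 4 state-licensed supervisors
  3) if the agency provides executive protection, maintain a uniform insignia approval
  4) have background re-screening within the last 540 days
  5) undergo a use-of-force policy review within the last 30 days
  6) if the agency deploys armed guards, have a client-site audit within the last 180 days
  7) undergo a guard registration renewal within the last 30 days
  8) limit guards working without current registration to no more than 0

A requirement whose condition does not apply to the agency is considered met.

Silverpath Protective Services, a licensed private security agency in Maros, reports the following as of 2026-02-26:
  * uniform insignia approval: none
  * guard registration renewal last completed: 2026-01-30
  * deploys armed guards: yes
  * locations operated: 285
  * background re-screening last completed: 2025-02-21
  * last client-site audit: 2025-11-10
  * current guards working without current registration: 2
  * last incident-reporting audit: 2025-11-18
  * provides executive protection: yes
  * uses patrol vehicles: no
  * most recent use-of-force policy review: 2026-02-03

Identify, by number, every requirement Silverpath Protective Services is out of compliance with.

1, 3, 8

1. incident-reporting audit 100 days ago vs limit 90 → not met
2. condition 'uses patrol vehicles' does not hold → requirement n/a → met
3. condition 'provides executive protection' holds; uniform insignia approval absent → not met
4. background re-screening 370 days ago vs limit 540 → met
5. use-of-force policy review 23 days ago vs limit 30 → met
6. condition 'deploys armed guards' holds; client-site audit 108 days ago vs limit 180 → met
7. guard registration renewal 27 days ago vs limit 30 → met
8. guards working without current registration 2 > 0 → not met
Not met: 1, 3, 8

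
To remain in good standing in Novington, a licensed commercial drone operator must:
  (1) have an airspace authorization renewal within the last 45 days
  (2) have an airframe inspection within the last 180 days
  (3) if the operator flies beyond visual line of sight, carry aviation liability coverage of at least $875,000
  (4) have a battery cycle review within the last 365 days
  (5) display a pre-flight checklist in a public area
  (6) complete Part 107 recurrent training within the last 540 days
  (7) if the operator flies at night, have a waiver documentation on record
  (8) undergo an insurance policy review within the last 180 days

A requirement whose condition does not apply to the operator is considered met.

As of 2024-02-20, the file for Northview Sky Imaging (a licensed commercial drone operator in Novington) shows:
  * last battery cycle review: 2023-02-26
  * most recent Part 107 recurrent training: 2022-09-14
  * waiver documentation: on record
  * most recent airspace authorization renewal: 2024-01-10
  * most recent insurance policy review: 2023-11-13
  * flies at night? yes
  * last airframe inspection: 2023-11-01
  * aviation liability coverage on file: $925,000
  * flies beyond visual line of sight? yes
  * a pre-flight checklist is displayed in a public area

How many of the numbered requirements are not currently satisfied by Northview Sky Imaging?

1. airspace authorization renewal 41 days ago vs limit 45 → met
2. airframe inspection 111 days ago vs limit 180 → met
3. condition 'flies beyond visual line of sight' holds; aviation liability coverage $925,000 ≥ $875,000 → met
4. battery cycle review 359 days ago vs limit 365 → met
5. pre-flight checklist present → met
6. Part 107 recurrent training 524 days ago vs limit 540 → met
7. condition 'flies at night' holds; waiver documentation present → met
8. insurance policy review 99 days ago vs limit 180 → met
Not met: 0 of 8

0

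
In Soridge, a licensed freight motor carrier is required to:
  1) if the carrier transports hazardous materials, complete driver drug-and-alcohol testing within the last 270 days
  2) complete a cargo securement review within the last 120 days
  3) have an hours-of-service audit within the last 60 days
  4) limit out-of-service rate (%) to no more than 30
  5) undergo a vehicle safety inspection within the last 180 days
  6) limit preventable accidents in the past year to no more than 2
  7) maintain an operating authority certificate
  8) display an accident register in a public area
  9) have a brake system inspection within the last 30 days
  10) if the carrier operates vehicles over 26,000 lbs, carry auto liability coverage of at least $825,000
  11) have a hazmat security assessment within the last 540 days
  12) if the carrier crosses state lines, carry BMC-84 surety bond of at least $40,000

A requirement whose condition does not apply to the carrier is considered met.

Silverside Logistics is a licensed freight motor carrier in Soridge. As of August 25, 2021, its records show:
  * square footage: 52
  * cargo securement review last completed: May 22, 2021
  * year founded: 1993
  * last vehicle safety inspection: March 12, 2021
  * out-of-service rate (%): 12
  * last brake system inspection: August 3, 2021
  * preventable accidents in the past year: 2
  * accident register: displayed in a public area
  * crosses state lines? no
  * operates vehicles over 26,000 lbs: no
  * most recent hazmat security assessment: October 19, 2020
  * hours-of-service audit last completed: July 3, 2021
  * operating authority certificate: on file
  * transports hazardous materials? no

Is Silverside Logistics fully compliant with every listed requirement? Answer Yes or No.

1. condition 'transports hazardous materials' does not hold → requirement n/a → met
2. cargo securement review 95 days ago vs limit 120 → met
3. hours-of-service audit 53 days ago vs limit 60 → met
4. out-of-service rate (%) 12 ≤ 30 → met
5. vehicle safety inspection 166 days ago vs limit 180 → met
6. preventable accidents in the past year 2 ≤ 2 → met
7. operating authority certificate present → met
8. accident register present → met
9. brake system inspection 22 days ago vs limit 30 → met
10. condition 'operates vehicles over 26,000 lbs' does not hold → requirement n/a → met
11. hazmat security assessment 310 days ago vs limit 540 → met
12. condition 'crosses state lines' does not hold → requirement n/a → met
All met.

Yes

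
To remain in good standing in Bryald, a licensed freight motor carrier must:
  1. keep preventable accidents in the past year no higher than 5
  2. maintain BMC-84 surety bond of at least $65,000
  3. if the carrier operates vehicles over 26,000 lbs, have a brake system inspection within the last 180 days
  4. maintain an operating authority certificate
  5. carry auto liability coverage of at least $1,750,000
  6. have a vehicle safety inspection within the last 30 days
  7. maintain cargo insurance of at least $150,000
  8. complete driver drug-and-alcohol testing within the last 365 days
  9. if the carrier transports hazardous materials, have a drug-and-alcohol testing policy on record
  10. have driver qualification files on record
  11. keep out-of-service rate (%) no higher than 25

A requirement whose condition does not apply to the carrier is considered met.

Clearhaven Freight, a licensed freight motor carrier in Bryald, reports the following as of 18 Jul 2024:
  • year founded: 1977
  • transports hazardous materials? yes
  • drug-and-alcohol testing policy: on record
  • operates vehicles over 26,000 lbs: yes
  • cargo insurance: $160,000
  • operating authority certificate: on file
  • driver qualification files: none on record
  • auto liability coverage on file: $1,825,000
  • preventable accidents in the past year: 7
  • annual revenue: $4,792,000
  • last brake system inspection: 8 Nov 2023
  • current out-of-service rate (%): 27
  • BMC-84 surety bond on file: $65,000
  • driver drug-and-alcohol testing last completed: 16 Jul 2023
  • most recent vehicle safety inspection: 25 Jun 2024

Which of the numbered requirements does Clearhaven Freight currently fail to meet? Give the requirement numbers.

1, 3, 8, 10, 11

1. preventable accidents in the past year 7 > 5 → not met
2. BMC-84 surety bond $65,000 ≥ $65,000 → met
3. condition 'operates vehicles over 26,000 lbs' holds; brake system inspection 253 days ago vs limit 180 → not met
4. operating authority certificate present → met
5. auto liability coverage $1,825,000 ≥ $1,750,000 → met
6. vehicle safety inspection 23 days ago vs limit 30 → met
7. cargo insurance $160,000 ≥ $150,000 → met
8. driver drug-and-alcohol testing 368 days ago vs limit 365 → not met
9. condition 'transports hazardous materials' holds; drug-and-alcohol testing policy present → met
10. driver qualification files absent → not met
11. out-of-service rate (%) 27 > 25 → not met
Not met: 1, 3, 8, 10, 11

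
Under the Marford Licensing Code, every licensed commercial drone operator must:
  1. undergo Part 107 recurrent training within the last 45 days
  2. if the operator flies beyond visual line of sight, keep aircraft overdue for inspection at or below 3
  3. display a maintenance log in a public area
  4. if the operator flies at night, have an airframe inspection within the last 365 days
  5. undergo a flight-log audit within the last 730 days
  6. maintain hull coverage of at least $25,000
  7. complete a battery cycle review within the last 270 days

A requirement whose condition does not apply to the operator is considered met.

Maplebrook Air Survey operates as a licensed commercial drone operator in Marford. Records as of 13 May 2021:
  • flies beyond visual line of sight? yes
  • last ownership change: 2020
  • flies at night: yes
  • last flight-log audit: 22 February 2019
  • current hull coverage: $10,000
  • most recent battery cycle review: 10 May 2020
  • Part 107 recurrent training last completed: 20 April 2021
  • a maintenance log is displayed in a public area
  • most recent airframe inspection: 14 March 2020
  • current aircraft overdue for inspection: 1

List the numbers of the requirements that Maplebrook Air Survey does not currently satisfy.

1. Part 107 recurrent training 23 days ago vs limit 45 → met
2. condition 'flies beyond visual line of sight' holds; aircraft overdue for inspection 1 ≤ 3 → met
3. maintenance log present → met
4. condition 'flies at night' holds; airframe inspection 425 days ago vs limit 365 → not met
5. flight-log audit 811 days ago vs limit 730 → not met
6. hull coverage $10,000 < $25,000 → not met
7. battery cycle review 368 days ago vs limit 270 → not met
Not met: 4, 5, 6, 7

4, 5, 6, 7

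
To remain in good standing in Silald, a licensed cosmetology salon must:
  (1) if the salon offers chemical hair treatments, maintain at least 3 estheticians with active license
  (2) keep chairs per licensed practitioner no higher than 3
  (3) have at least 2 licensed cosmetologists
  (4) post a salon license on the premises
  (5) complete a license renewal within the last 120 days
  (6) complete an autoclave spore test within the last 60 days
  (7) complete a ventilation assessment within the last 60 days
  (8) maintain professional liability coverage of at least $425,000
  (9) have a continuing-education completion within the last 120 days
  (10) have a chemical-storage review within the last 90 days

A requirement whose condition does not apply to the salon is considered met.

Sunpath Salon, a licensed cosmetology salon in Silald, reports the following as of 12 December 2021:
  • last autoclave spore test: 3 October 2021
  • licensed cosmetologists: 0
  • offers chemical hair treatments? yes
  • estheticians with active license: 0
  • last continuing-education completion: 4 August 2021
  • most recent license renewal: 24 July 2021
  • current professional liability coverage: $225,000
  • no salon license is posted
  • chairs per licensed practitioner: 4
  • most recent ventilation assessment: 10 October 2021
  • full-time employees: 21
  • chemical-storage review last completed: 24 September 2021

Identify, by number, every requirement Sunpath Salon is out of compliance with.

1, 2, 3, 4, 5, 6, 7, 8, 9

1. condition 'offers chemical hair treatments' holds; estheticians with active license 0 < 3 → not met
2. chairs per licensed practitioner 4 > 3 → not met
3. licensed cosmetologists 0 < 2 → not met
4. salon license absent → not met
5. license renewal 141 days ago vs limit 120 → not met
6. autoclave spore test 70 days ago vs limit 60 → not met
7. ventilation assessment 63 days ago vs limit 60 → not met
8. professional liability coverage $225,000 < $425,000 → not met
9. continuing-education completion 130 days ago vs limit 120 → not met
10. chemical-storage review 79 days ago vs limit 90 → met
Not met: 1, 2, 3, 4, 5, 6, 7, 8, 9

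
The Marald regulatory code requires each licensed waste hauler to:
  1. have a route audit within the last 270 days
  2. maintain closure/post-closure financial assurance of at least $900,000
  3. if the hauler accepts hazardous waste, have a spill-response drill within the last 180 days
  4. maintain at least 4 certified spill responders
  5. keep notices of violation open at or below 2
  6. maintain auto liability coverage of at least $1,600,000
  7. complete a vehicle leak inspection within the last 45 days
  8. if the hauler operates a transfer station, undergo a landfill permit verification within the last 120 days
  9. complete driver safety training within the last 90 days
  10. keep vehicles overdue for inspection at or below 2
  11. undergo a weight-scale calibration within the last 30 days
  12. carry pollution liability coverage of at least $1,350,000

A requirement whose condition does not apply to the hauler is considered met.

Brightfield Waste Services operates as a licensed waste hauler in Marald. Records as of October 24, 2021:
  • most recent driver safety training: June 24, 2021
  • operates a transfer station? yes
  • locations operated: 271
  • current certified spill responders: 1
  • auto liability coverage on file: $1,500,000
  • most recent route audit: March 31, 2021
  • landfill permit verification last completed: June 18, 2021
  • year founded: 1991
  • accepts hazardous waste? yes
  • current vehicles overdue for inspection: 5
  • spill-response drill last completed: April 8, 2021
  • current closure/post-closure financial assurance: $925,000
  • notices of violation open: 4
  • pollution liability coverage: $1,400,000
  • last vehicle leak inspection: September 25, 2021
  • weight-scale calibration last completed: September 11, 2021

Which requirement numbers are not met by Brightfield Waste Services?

1. route audit 207 days ago vs limit 270 → met
2. closure/post-closure financial assurance $925,000 ≥ $900,000 → met
3. condition 'accepts hazardous waste' holds; spill-response drill 199 days ago vs limit 180 → not met
4. certified spill responders 1 < 4 → not met
5. notices of violation open 4 > 2 → not met
6. auto liability coverage $1,500,000 < $1,600,000 → not met
7. vehicle leak inspection 29 days ago vs limit 45 → met
8. condition 'operates a transfer station' holds; landfill permit verification 128 days ago vs limit 120 → not met
9. driver safety training 122 days ago vs limit 90 → not met
10. vehicles overdue for inspection 5 > 2 → not met
11. weight-scale calibration 43 days ago vs limit 30 → not met
12. pollution liability coverage $1,400,000 ≥ $1,350,000 → met
Not met: 3, 4, 5, 6, 8, 9, 10, 11

3, 4, 5, 6, 8, 9, 10, 11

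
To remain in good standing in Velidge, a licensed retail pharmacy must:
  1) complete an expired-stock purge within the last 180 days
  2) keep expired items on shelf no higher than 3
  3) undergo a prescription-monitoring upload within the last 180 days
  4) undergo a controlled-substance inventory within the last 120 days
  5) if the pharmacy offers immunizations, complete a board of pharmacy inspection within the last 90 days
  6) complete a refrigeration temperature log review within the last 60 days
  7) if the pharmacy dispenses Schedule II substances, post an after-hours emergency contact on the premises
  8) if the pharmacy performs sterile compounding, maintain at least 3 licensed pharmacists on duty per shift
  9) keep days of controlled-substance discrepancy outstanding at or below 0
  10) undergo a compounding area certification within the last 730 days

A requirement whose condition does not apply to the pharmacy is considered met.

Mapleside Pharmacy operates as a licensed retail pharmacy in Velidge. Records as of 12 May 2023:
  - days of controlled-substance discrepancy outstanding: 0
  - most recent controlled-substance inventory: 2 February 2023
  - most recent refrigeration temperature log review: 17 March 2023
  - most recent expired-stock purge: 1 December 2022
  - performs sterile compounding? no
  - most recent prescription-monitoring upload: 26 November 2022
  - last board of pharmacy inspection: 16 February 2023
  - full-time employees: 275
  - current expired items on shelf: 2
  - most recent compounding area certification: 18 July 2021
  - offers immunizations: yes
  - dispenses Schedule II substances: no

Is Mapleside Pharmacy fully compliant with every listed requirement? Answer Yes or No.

1. expired-stock purge 162 days ago vs limit 180 → met
2. expired items on shelf 2 ≤ 3 → met
3. prescription-monitoring upload 167 days ago vs limit 180 → met
4. controlled-substance inventory 99 days ago vs limit 120 → met
5. condition 'offers immunizations' holds; board of pharmacy inspection 85 days ago vs limit 90 → met
6. refrigeration temperature log review 56 days ago vs limit 60 → met
7. condition 'dispenses Schedule II substances' does not hold → requirement n/a → met
8. condition 'performs sterile compounding' does not hold → requirement n/a → met
9. days of controlled-substance discrepancy outstanding 0 ≤ 0 → met
10. compounding area certification 663 days ago vs limit 730 → met
All met.

Yes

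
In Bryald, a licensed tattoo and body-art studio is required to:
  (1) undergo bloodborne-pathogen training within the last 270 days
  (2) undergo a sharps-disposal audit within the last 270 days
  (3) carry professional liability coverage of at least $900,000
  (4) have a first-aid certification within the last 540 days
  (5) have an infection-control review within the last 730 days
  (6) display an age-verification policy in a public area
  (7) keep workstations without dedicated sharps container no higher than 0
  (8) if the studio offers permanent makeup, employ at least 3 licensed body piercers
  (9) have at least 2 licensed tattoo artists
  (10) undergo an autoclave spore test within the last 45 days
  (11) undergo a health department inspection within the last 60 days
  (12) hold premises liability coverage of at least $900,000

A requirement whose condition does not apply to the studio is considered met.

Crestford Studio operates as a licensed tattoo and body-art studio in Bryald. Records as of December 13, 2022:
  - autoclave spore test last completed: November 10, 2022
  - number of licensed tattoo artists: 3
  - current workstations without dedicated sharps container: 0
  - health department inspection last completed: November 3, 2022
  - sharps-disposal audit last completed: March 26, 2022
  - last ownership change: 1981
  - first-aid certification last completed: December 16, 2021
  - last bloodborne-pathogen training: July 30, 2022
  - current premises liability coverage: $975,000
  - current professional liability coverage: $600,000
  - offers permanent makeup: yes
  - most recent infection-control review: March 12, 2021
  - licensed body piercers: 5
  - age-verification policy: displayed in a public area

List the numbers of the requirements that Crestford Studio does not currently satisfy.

1. bloodborne-pathogen training 136 days ago vs limit 270 → met
2. sharps-disposal audit 262 days ago vs limit 270 → met
3. professional liability coverage $600,000 < $900,000 → not met
4. first-aid certification 362 days ago vs limit 540 → met
5. infection-control review 641 days ago vs limit 730 → met
6. age-verification policy present → met
7. workstations without dedicated sharps container 0 ≤ 0 → met
8. condition 'offers permanent makeup' holds; licensed body piercers 5 ≥ 3 → met
9. licensed tattoo artists 3 ≥ 2 → met
10. autoclave spore test 33 days ago vs limit 45 → met
11. health department inspection 40 days ago vs limit 60 → met
12. premises liability coverage $975,000 ≥ $900,000 → met
Not met: 3

3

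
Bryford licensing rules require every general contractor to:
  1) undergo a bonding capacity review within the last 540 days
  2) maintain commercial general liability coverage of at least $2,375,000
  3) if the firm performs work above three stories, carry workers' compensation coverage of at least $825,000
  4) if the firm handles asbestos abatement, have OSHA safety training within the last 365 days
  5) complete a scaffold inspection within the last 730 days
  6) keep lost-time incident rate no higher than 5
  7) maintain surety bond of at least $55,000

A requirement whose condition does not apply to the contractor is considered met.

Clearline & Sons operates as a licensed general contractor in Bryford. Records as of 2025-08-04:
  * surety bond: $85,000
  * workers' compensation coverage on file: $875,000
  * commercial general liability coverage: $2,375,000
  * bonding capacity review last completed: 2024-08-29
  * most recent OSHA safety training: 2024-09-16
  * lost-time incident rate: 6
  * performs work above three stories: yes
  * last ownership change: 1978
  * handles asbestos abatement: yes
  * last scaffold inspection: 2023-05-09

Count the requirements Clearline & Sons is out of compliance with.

1. bonding capacity review 340 days ago vs limit 540 → met
2. commercial general liability coverage $2,375,000 ≥ $2,375,000 → met
3. condition 'performs work above three stories' holds; workers' compensation coverage $875,000 ≥ $825,000 → met
4. condition 'handles asbestos abatement' holds; OSHA safety training 322 days ago vs limit 365 → met
5. scaffold inspection 818 days ago vs limit 730 → not met
6. lost-time incident rate 6 > 5 → not met
7. surety bond $85,000 ≥ $55,000 → met
Not met: 2 of 7

2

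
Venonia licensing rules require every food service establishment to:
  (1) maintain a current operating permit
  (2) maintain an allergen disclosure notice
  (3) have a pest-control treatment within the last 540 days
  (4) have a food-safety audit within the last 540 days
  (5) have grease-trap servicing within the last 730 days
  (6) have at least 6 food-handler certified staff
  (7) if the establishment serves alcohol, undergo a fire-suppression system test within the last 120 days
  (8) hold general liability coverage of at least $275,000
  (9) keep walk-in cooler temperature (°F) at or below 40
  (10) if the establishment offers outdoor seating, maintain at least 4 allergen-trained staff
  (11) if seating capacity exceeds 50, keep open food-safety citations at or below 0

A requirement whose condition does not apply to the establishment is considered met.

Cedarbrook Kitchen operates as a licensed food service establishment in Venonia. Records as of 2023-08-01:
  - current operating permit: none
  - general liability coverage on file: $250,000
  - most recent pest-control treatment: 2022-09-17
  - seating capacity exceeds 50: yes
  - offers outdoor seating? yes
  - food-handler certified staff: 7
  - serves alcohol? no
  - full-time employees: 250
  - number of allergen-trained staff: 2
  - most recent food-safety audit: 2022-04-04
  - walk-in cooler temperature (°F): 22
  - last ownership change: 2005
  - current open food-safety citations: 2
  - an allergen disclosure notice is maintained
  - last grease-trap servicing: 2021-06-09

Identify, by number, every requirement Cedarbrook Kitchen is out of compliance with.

1, 5, 8, 10, 11

1. current operating permit absent → not met
2. allergen disclosure notice present → met
3. pest-control treatment 318 days ago vs limit 540 → met
4. food-safety audit 484 days ago vs limit 540 → met
5. grease-trap servicing 783 days ago vs limit 730 → not met
6. food-handler certified staff 7 ≥ 6 → met
7. condition 'serves alcohol' does not hold → requirement n/a → met
8. general liability coverage $250,000 < $275,000 → not met
9. walk-in cooler temperature (°F) 22 ≤ 40 → met
10. condition 'offers outdoor seating' holds; allergen-trained staff 2 < 4 → not met
11. condition 'seating capacity exceeds 50' holds; open food-safety citations 2 > 0 → not met
Not met: 1, 5, 8, 10, 11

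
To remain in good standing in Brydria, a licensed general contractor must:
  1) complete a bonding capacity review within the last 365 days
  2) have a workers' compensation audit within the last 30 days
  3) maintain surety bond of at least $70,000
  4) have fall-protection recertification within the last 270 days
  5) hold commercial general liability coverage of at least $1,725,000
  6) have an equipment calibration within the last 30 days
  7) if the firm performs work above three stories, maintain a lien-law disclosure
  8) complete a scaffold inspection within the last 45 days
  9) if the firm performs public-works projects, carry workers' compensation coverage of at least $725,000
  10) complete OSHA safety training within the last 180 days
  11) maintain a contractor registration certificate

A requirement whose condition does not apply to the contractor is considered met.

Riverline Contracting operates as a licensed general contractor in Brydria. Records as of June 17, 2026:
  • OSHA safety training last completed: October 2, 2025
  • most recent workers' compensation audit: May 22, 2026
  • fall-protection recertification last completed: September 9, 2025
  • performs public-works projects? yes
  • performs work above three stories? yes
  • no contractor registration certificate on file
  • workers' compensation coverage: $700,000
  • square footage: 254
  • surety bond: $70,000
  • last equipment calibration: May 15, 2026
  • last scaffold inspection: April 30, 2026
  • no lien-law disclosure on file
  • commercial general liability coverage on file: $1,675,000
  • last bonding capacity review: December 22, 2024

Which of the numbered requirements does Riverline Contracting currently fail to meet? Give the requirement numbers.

1. bonding capacity review 542 days ago vs limit 365 → not met
2. workers' compensation audit 26 days ago vs limit 30 → met
3. surety bond $70,000 ≥ $70,000 → met
4. fall-protection recertification 281 days ago vs limit 270 → not met
5. commercial general liability coverage $1,675,000 < $1,725,000 → not met
6. equipment calibration 33 days ago vs limit 30 → not met
7. condition 'performs work above three stories' holds; lien-law disclosure absent → not met
8. scaffold inspection 48 days ago vs limit 45 → not met
9. condition 'performs public-works projects' holds; workers' compensation coverage $700,000 < $725,000 → not met
10. OSHA safety training 258 days ago vs limit 180 → not met
11. contractor registration certificate absent → not met
Not met: 1, 4, 5, 6, 7, 8, 9, 10, 11

1, 4, 5, 6, 7, 8, 9, 10, 11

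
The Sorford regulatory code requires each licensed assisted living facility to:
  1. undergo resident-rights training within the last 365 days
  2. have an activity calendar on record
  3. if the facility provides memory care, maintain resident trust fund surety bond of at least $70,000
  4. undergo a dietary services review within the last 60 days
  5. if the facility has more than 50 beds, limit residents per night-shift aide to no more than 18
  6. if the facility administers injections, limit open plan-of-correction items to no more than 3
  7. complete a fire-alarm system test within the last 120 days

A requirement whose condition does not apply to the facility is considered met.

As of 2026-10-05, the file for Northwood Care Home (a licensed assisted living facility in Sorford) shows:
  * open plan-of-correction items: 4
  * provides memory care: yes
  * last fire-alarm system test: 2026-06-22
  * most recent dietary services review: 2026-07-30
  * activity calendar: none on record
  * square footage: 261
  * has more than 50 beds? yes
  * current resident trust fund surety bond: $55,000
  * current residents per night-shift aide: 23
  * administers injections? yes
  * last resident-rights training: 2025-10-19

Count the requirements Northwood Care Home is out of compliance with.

1. resident-rights training 351 days ago vs limit 365 → met
2. activity calendar absent → not met
3. condition 'provides memory care' holds; resident trust fund surety bond $55,000 < $70,000 → not met
4. dietary services review 67 days ago vs limit 60 → not met
5. condition 'has more than 50 beds' holds; residents per night-shift aide 23 > 18 → not met
6. condition 'administers injections' holds; open plan-of-correction items 4 > 3 → not met
7. fire-alarm system test 105 days ago vs limit 120 → met
Not met: 5 of 7

5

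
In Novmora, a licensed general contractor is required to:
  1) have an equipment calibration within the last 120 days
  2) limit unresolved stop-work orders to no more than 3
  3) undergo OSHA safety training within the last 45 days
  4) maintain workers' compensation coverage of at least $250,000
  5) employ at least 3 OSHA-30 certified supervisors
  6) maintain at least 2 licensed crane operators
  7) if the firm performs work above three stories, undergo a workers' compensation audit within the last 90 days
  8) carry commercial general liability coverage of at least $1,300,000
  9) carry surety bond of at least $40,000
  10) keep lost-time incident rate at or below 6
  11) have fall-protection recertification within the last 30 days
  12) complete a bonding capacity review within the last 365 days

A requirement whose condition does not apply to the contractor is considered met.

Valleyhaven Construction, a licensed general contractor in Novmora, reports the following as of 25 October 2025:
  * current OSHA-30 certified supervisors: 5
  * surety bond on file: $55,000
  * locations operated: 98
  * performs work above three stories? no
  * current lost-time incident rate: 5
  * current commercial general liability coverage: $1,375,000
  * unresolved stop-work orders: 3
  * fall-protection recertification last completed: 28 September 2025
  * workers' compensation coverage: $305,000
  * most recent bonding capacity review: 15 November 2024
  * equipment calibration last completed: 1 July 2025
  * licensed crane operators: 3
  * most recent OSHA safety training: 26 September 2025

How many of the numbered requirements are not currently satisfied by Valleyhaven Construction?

0

1. equipment calibration 116 days ago vs limit 120 → met
2. unresolved stop-work orders 3 ≤ 3 → met
3. OSHA safety training 29 days ago vs limit 45 → met
4. workers' compensation coverage $305,000 ≥ $250,000 → met
5. OSHA-30 certified supervisors 5 ≥ 3 → met
6. licensed crane operators 3 ≥ 2 → met
7. condition 'performs work above three stories' does not hold → requirement n/a → met
8. commercial general liability coverage $1,375,000 ≥ $1,300,000 → met
9. surety bond $55,000 ≥ $40,000 → met
10. lost-time incident rate 5 ≤ 6 → met
11. fall-protection recertification 27 days ago vs limit 30 → met
12. bonding capacity review 344 days ago vs limit 365 → met
Not met: 0 of 12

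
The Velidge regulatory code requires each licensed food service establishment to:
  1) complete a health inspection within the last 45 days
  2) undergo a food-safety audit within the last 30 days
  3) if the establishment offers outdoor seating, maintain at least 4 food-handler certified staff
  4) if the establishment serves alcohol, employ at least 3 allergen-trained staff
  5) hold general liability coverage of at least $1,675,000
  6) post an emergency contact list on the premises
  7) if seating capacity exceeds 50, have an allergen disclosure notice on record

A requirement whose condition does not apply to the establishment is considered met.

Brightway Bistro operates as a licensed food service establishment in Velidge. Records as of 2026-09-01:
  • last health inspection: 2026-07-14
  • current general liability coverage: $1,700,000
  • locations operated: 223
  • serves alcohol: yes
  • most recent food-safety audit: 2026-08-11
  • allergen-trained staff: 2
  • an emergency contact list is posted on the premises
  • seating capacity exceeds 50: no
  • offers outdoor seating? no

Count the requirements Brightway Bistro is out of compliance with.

1. health inspection 49 days ago vs limit 45 → not met
2. food-safety audit 21 days ago vs limit 30 → met
3. condition 'offers outdoor seating' does not hold → requirement n/a → met
4. condition 'serves alcohol' holds; allergen-trained staff 2 < 3 → not met
5. general liability coverage $1,700,000 ≥ $1,675,000 → met
6. emergency contact list present → met
7. condition 'seating capacity exceeds 50' does not hold → requirement n/a → met
Not met: 2 of 7

2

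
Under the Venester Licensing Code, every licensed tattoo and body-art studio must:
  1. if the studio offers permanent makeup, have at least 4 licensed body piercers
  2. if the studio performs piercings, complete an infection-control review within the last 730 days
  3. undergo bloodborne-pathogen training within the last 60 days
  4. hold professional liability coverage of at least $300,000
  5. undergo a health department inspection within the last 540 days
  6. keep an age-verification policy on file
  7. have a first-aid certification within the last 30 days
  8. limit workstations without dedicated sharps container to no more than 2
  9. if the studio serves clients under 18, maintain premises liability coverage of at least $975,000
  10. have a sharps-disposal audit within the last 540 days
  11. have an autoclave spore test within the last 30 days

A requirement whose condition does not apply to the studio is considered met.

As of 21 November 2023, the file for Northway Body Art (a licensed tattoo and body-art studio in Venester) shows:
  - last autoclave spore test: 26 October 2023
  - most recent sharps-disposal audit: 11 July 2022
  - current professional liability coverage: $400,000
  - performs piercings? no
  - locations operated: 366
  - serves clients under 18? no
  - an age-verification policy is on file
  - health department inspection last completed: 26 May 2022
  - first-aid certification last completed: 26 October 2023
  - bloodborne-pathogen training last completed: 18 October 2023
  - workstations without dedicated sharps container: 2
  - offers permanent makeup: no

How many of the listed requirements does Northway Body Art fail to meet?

1. condition 'offers permanent makeup' does not hold → requirement n/a → met
2. condition 'performs piercings' does not hold → requirement n/a → met
3. bloodborne-pathogen training 34 days ago vs limit 60 → met
4. professional liability coverage $400,000 ≥ $300,000 → met
5. health department inspection 544 days ago vs limit 540 → not met
6. age-verification policy present → met
7. first-aid certification 26 days ago vs limit 30 → met
8. workstations without dedicated sharps container 2 ≤ 2 → met
9. condition 'serves clients under 18' does not hold → requirement n/a → met
10. sharps-disposal audit 498 days ago vs limit 540 → met
11. autoclave spore test 26 days ago vs limit 30 → met
Not met: 1 of 11

1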